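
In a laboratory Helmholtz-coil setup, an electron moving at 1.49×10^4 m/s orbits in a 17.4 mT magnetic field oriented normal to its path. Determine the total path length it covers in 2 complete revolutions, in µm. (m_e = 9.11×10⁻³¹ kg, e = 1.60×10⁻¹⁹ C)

r = mv/(qB) = 4.88×10^-6 m, so one revolution covers 2πr = 3.06×10^-5 m.
In 2 revolutions: L = 2·2πr = 6.13×10^-5 m.

L ≈ 61.3 µm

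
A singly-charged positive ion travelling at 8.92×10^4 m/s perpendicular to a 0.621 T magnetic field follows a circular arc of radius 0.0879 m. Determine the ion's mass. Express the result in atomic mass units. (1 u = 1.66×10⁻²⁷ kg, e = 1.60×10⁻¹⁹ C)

qvB = mv²/r ⇒ m = qBr/v.
m = (1×1.60×10^-19)(0.621)(0.0879) / (8.92×10^4) = 9.79×10^-26 kg = 59.0 u.

m ≈ 59.0 u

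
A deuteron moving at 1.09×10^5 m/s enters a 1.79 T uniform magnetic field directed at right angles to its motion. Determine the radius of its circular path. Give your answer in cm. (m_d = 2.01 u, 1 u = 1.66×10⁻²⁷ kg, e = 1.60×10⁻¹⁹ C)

r ≈ 0.127 cm

The magnetic force provides the centripetal force: qvB = mv²/r, so r = mv/(qB).
r = (3.34×10^-27 kg)(1.09×10^5 m/s) / [(1×1.60×10^-19 C)(1.79 T)] = 1.27×10^-3 m.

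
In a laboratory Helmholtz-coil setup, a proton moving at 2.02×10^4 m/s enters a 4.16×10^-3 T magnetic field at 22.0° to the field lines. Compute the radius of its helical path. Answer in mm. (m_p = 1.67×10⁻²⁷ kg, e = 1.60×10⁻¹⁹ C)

r ≈ 19.0 mm

Only the perpendicular component v⊥ = v sin22.0° = 7570 m/s is bent by the field.
r = m v⊥ /(qB) = (1.67×10^-27)(7570) / [(1×1.60×10^-19)(4.16×10^-3)] = 0.0190 m.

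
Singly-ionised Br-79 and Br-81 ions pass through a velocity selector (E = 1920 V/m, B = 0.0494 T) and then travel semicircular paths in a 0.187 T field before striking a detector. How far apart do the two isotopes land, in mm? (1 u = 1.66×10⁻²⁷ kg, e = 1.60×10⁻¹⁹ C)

Δd ≈ 8.63 mm

Both emerge at v = E/B₁ = 3.89×10^4 m/s.
r = mv/(qB₂), so r₁ = 0.17035 m and r₂ = 0.17466 m, giving Δr = 4.31×10^-3 m.
After a semicircle each ion lands a diameter 2r from the entry slit, so the separation is 2Δr = 8.63×10^-3 m.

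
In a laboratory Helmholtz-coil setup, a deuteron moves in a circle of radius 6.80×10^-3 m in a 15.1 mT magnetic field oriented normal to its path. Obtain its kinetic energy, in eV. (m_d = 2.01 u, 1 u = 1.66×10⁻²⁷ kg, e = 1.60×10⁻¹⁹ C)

v = qBr/m = (1×1.60×10^-19)(0.0151)(6.80×10^-3) / (3.34×10^-27) = 4920 m/s.
K = ½mv² = 0.5·(3.34×10^-27)·(4920)² = 4.04×10^-20 J = 0.253 eV.

K ≈ 0.253 eV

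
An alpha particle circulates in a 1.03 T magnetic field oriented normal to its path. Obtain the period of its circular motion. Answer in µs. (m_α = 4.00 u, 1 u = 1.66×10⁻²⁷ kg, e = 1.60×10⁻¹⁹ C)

The cyclotron period is independent of speed: T = 2πm/(qB).
T = 2π(6.64×10^-27) / [(2×1.60×10^-19)(1.03)] = 1.27×10^-7 s.

T ≈ 0.127 µs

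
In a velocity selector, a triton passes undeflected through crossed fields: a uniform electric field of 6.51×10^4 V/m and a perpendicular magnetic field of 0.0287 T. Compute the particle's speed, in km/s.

For zero net force, qE = qvB, so v = E/B.
v = (6.51×10^4) / (0.0287) = 2.27×10^6 m/s.

v ≈ 2270 km/s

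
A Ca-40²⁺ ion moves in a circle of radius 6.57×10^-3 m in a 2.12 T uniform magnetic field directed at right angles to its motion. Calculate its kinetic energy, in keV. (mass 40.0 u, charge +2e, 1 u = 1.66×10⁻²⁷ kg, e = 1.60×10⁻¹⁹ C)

K ≈ 0.935 keV

v = qBr/m = (2×1.60×10^-19)(2.12)(6.57×10^-3) / (6.64×10^-26) = 6.71×10^4 m/s.
K = ½mv² = 0.5·(6.64×10^-26)·(6.71×10^4)² = 1.50×10^-16 J = 0.935 keV.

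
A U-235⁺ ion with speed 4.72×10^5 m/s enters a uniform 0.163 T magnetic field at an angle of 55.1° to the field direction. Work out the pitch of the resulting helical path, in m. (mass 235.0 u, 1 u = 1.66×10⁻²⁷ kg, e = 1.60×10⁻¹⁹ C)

pitch ≈ 25.4 m

The velocity component along B is v∥ = v cos55.1° = 2.70×10^5 m/s.
The cyclotron period T = 2πm/(qB) = 9.40×10^-5 s is set by m, q, B alone.
Pitch = v∥·T = (2.70×10^5)(9.40×10^-5) = 25.4 m.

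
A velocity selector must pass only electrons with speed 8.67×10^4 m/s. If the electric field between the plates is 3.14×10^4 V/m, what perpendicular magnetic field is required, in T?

qE = qvB ⇒ B = E/v = (3.14×10^4) / (8.67×10^4) = 0.362 T.

B ≈ 0.362 T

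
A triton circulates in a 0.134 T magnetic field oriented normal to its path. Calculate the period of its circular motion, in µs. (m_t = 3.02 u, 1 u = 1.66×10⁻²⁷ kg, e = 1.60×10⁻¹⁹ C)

The cyclotron period is independent of speed: T = 2πm/(qB).
T = 2π(5.01×10^-27) / [(1×1.60×10^-19)(0.134)] = 1.47×10^-6 s.

T ≈ 1.47 µs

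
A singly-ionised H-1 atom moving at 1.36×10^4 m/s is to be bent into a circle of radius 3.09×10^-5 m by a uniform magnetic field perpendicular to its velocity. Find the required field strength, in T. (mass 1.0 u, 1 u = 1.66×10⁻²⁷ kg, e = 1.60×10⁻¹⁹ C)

qvB = mv²/r gives B = mv/(qr).
B = (1.66×10^-27)(1.36×10^4) / [(1×1.60×10^-19)(3.09×10^-5)] = 4.57 T.

B ≈ 4.57 T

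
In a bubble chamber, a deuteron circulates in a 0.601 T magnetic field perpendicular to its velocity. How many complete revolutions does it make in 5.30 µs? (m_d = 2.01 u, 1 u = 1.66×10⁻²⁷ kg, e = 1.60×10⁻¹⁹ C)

N = 24

T = 2πm/(qB) = 2π(3.3366×10^-27) / [(1×1.60×10^-19)(0.601)] = 2.1802×10^-7 s.
N = t/T = 5.30×10^-6 / 2.1802×10^-7 ≈ 24.31, so 24 complete revolutions.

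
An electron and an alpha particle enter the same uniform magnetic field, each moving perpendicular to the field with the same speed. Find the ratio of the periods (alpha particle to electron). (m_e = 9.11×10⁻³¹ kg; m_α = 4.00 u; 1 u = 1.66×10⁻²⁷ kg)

T = 2πm/(qB) is independent of speed, so T₂/T₁ = (m₂/q₂)/(m₁/q₁).
T_{alpha particle}/T_{electron} = (6.64×10^-27/2e) / (9.11×10^-31/1e) = 3640.

ratio ≈ 3640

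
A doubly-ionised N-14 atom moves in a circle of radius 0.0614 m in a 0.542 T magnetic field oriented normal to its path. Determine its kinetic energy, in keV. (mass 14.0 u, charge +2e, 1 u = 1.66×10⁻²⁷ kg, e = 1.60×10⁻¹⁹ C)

K ≈ 15.2 keV

v = qBr/m = (2×1.60×10^-19)(0.542)(0.0614) / (2.32×10^-26) = 4.58×10^5 m/s.
K = ½mv² = 0.5·(2.32×10^-26)·(4.58×10^5)² = 2.44×10^-15 J = 15.2 keV.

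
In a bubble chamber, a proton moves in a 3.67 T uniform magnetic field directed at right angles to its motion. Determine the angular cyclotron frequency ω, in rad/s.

ω = qB/m = (1×1.60×10^-19)(3.67) / (1.67×10^-27) = 3.52×10^8 rad/s.

ω ≈ 3.52×10^8 rad/s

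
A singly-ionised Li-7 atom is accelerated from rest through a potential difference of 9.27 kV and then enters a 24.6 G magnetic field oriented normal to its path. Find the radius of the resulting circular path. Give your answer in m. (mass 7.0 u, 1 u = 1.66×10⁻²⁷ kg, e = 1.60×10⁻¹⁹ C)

The kinetic energy gained is K = qV = (1×1.60×10^-19)(9270) = 1.48×10^-15 J.
v = √(2K/m) = 5.05×10^5 m/s.
r = mv/(qB) = (1.16×10^-26)(5.05×10^5) / [(1×1.60×10^-19)(2.46×10^-3)] = 14.9 m.

r ≈ 14.9 m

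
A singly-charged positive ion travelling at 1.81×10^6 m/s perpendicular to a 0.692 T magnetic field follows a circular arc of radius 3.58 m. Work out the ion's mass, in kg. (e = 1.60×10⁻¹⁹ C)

m ≈ 2.19×10^-25 kg

qvB = mv²/r ⇒ m = qBr/v.
m = (1×1.60×10^-19)(0.692)(3.58) / (1.81×10^6) = 2.19×10^-25 kg.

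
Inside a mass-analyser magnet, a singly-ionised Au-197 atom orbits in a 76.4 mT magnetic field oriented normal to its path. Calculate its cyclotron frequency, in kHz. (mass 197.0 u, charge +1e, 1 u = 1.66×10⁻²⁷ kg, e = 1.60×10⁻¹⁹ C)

f = qB/(2πm) = (1×1.60×10^-19)(0.0764) / [2π(3.27×10^-25)] = 5950 Hz.

f ≈ 5.95 kHz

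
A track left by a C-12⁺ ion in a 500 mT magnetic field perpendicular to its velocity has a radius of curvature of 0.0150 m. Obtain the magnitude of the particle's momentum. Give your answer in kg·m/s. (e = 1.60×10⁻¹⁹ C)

Since qvB = mv²/r, the momentum p = mv = qBr.
p = (1×1.60×10^-19)(0.500)(0.0150) = 1.20×10^-21 kg·m/s.

p ≈ 1.20×10^-21 kg·m/s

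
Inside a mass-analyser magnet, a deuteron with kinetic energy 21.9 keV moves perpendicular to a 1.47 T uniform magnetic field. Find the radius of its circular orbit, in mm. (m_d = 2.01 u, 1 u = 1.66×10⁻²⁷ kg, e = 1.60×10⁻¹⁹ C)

Convert the energy: K = 21.9 keV = 3.50×10^-15 J.
v = √(2K/m) = √(2·3.50×10^-15/3.34×10^-27) = 1.45×10^6 m/s.
r = mv/(qB) = (3.34×10^-27)(1.45×10^6) / [(1×1.60×10^-19)(1.47)] = 0.0206 m.

r ≈ 20.6 mm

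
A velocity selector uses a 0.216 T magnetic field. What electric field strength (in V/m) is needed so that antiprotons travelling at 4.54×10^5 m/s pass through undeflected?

E ≈ 9.81×10^4 V/m

qE = qvB ⇒ E = vB = (4.54×10^5)(0.216) = 9.81×10^4 V/m.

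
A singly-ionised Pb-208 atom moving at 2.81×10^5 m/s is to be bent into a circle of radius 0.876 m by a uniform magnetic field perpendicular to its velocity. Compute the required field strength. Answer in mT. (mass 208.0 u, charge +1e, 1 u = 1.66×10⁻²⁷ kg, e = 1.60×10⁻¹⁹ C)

qvB = mv²/r gives B = mv/(qr).
B = (3.45×10^-25)(2.81×10^5) / [(1×1.60×10^-19)(0.876)] = 0.692 T.

B ≈ 692 mT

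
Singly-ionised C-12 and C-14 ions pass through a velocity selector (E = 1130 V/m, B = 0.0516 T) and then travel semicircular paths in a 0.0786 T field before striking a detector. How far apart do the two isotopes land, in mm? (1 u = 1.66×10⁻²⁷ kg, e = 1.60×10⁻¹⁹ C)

Δd ≈ 11.6 mm

Both emerge at v = E/B₁ = 2.19×10^4 m/s.
r = mv/(qB₂), so r₁ = 0.03469 m and r₂ = 0.04047 m, giving Δr = 5.78×10^-3 m.
After a semicircle each ion lands a diameter 2r from the entry slit, so the separation is 2Δr = 0.0116 m.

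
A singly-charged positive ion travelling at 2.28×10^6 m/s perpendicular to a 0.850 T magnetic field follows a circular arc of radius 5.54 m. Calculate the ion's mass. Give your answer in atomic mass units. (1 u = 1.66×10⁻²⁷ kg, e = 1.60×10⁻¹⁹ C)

m ≈ 199 u

qvB = mv²/r ⇒ m = qBr/v.
m = (1×1.60×10^-19)(0.850)(5.54) / (2.28×10^6) = 3.30×10^-25 kg = 199 u.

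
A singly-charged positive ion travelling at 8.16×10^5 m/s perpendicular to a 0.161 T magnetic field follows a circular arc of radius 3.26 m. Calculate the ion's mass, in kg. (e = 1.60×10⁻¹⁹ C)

qvB = mv²/r ⇒ m = qBr/v.
m = (1×1.60×10^-19)(0.161)(3.26) / (8.16×10^5) = 1.03×10^-25 kg.

m ≈ 1.03×10^-25 kg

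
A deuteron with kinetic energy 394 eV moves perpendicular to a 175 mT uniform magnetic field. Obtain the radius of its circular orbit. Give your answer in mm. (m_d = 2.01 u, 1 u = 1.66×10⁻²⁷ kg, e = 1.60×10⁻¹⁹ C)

r ≈ 23.2 mm

Convert the energy: K = 394 eV = 6.30×10^-17 J.
v = √(2K/m) = √(2·6.30×10^-17/3.34×10^-27) = 1.94×10^5 m/s.
r = mv/(qB) = (3.34×10^-27)(1.94×10^5) / [(1×1.60×10^-19)(0.175)] = 0.0232 m.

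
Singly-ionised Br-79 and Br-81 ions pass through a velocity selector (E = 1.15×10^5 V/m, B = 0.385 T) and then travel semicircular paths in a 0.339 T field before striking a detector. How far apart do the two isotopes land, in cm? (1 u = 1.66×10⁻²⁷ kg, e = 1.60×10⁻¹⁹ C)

Δd ≈ 3.66 cm

Both emerge at v = E/B₁ = 2.99×10^5 m/s.
r = mv/(qB₂), so r₁ = 0.7222 m and r₂ = 0.7405 m, giving Δr = 0.0183 m.
After a semicircle each ion lands a diameter 2r from the entry slit, so the separation is 2Δr = 0.0366 m.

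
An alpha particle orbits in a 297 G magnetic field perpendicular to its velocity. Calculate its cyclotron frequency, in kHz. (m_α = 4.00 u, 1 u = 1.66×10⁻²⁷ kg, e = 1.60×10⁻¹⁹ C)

f = qB/(2πm) = (2×1.60×10^-19)(0.0297) / [2π(6.64×10^-27)] = 2.28×10^5 Hz.

f ≈ 228 kHz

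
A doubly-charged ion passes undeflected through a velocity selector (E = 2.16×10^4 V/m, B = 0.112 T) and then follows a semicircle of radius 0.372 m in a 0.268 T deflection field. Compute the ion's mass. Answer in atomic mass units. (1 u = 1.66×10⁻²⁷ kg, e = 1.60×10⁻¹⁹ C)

m ≈ 99.7 u

v = E/B₁ = 1.93×10^5 m/s.
From r = mv/(qB₂), m = qB₂r/v = (2×1.60×10^-19)(0.268)(0.372) / (1.93×10^5) = 1.65×10^-25 kg.
In atomic mass units: m = 1.65×10^-25 / 1.66×10^-27 = 99.7 u.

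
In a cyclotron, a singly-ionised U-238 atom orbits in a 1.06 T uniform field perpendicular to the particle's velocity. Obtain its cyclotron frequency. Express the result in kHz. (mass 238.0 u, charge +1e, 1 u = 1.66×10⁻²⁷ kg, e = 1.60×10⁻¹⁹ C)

f = qB/(2πm) = (1×1.60×10^-19)(1.06) / [2π(3.95×10^-25)] = 6.83×10^4 Hz.

f ≈ 68.3 kHz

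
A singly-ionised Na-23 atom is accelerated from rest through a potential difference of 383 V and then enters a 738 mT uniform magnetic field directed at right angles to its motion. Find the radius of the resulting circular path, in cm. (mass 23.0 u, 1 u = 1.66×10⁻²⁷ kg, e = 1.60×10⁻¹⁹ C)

The kinetic energy gained is K = qV = (1×1.60×10^-19)(383) = 6.13×10^-17 J.
v = √(2K/m) = 5.67×10^4 m/s.
r = mv/(qB) = (3.82×10^-26)(5.67×10^4) / [(1×1.60×10^-19)(0.738)] = 0.0183 m.

r ≈ 1.83 cm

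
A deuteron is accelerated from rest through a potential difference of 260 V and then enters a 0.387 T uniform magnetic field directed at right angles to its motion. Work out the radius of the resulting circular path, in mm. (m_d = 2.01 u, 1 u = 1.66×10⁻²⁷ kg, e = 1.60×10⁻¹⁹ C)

r ≈ 8.51 mm

The kinetic energy gained is K = qV = (1×1.60×10^-19)(260) = 4.16×10^-17 J.
v = √(2K/m) = 1.58×10^5 m/s.
r = mv/(qB) = (3.34×10^-27)(1.58×10^5) / [(1×1.60×10^-19)(0.387)] = 8.51×10^-3 m.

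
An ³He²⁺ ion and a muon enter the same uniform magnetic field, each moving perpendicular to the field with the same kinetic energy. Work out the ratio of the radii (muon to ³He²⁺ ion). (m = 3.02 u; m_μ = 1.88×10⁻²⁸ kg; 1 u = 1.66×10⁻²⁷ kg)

ratio ≈ 0.387

r = √(2mK)/(qB) ⇒ at equal K, r ∝ √m/q.
r_{muon}/r_{³He²⁺ ion} = 0.387.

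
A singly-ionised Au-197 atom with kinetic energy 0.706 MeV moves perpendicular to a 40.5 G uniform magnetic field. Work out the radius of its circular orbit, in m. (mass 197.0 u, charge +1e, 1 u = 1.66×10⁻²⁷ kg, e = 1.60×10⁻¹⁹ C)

r ≈ 419 m

Convert the energy: K = 0.706 MeV = 1.13×10^-13 J.
v = √(2K/m) = √(2·1.13×10^-13/3.27×10^-25) = 8.31×10^5 m/s.
r = mv/(qB) = (3.27×10^-25)(8.31×10^5) / [(1×1.60×10^-19)(4.05×10^-3)] = 419 m.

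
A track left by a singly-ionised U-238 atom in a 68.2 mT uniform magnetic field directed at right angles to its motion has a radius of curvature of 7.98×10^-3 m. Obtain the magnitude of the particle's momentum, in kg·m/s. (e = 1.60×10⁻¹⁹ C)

p ≈ 8.71×10^-23 kg·m/s

Since qvB = mv²/r, the momentum p = mv = qBr.
p = (1×1.60×10^-19)(0.0682)(7.98×10^-3) = 8.71×10^-23 kg·m/s.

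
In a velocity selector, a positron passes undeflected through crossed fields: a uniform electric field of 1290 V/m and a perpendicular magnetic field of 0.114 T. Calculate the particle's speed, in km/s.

v ≈ 11.3 km/s

For zero net force, qE = qvB, so v = E/B.
v = (1290) / (0.114) = 1.13×10^4 m/s.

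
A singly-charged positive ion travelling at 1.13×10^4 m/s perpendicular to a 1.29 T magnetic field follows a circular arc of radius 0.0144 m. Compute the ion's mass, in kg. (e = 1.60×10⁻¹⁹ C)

qvB = mv²/r ⇒ m = qBr/v.
m = (1×1.60×10^-19)(1.29)(0.0144) / (1.13×10^4) = 2.63×10^-25 kg.

m ≈ 2.63×10^-25 kg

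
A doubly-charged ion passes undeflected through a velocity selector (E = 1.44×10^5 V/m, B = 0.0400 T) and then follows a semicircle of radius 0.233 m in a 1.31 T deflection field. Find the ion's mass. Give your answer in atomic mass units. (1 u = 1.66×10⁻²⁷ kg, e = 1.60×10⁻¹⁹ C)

v = E/B₁ = 3.60×10^6 m/s.
From r = mv/(qB₂), m = qB₂r/v = (2×1.60×10^-19)(1.31)(0.233) / (3.60×10^6) = 2.71×10^-26 kg.
In atomic mass units: m = 2.71×10^-26 / 1.66×10^-27 = 16.3 u.

m ≈ 16.3 u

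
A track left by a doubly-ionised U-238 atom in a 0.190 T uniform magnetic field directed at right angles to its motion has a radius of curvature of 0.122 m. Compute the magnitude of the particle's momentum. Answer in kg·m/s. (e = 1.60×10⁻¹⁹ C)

p ≈ 7.42×10^-21 kg·m/s

Since qvB = mv²/r, the momentum p = mv = qBr.
p = (2×1.60×10^-19)(0.190)(0.122) = 7.42×10^-21 kg·m/s.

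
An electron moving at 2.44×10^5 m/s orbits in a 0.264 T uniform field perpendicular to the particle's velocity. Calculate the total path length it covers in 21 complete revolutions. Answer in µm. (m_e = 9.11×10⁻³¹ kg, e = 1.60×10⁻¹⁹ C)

r = mv/(qB) = 5.26×10^-6 m, so one revolution covers 2πr = 3.31×10^-5 m.
In 21 revolutions: L = 21·2πr = 6.94×10^-4 m.

L ≈ 694 µm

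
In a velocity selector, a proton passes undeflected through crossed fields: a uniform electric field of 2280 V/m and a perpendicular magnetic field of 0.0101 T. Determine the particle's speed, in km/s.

For zero net force, qE = qvB, so v = E/B.
v = (2280) / (0.0101) = 2.26×10^5 m/s.

v ≈ 226 km/s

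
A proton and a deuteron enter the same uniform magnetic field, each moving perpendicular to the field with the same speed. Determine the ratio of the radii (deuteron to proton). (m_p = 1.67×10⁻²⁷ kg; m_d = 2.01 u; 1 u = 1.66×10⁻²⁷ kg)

ratio ≈ 2.00

r = mv/(qB) ⇒ at equal v, r ∝ m/q.
r_{deuteron}/r_{proton} = 2.00.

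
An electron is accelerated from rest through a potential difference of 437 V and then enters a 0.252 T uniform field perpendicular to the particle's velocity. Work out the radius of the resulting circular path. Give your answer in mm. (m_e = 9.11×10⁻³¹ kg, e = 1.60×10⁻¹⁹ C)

The kinetic energy gained is K = qV = (1×1.60×10^-19)(437) = 6.99×10^-17 J.
v = √(2K/m) = 1.24×10^7 m/s.
r = mv/(qB) = (9.11×10^-31)(1.24×10^7) / [(1×1.60×10^-19)(0.252)] = 2.80×10^-4 m.

r ≈ 0.280 mm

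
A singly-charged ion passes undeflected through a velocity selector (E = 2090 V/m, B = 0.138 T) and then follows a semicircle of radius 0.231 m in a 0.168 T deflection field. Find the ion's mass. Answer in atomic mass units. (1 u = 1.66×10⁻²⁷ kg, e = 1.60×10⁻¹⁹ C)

v = E/B₁ = 1.51×10^4 m/s.
From r = mv/(qB₂), m = qB₂r/v = (1×1.60×10^-19)(0.168)(0.231) / (1.51×10^4) = 4.10×10^-25 kg.
In atomic mass units: m = 4.10×10^-25 / 1.66×10^-27 = 247 u.

m ≈ 247 u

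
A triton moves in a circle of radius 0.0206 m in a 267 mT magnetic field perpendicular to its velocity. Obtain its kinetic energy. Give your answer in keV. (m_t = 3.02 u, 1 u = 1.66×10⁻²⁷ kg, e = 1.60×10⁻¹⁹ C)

v = qBr/m = (1×1.60×10^-19)(0.267)(0.0206) / (5.01×10^-27) = 1.76×10^5 m/s.
K = ½mv² = 0.5·(5.01×10^-27)·(1.76×10^5)² = 7.72×10^-17 J = 0.483 keV.

K ≈ 0.483 keV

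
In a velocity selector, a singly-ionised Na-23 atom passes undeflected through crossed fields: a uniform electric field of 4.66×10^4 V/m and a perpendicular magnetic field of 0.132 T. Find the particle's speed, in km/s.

For zero net force, qE = qvB, so v = E/B.
v = (4.66×10^4) / (0.132) = 3.53×10^5 m/s.

v ≈ 353 km/s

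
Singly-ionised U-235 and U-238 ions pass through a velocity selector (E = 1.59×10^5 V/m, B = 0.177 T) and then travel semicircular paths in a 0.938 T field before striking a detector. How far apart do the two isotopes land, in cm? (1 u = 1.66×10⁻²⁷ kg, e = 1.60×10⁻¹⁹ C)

Δd ≈ 5.96 cm

Both emerge at v = E/B₁ = 8.98×10^5 m/s.
r = mv/(qB₂), so r₁ = 2.3349 m and r₂ = 2.3648 m, giving Δr = 0.0298 m.
After a semicircle each ion lands a diameter 2r from the entry slit, so the separation is 2Δr = 0.0596 m.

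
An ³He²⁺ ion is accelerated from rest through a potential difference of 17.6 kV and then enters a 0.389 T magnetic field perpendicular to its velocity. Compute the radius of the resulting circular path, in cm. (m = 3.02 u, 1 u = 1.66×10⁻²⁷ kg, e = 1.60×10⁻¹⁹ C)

The kinetic energy gained is K = qV = (2×1.60×10^-19)(1.76×10^4) = 5.63×10^-15 J.
v = √(2K/m) = 1.50×10^6 m/s.
r = mv/(qB) = (5.01×10^-27)(1.50×10^6) / [(2×1.60×10^-19)(0.389)] = 0.0604 m.

r ≈ 6.04 cm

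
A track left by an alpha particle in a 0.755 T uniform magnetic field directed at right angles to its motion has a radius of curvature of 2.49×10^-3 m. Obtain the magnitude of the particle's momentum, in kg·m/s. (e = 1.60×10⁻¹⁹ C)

p ≈ 6.02×10^-22 kg·m/s

Since qvB = mv²/r, the momentum p = mv = qBr.
p = (2×1.60×10^-19)(0.755)(2.49×10^-3) = 6.02×10^-22 kg·m/s.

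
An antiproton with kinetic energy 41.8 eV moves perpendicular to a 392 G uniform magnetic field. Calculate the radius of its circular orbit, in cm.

r ≈ 2.38 cm

Convert the energy: K = 41.8 eV = 6.69×10^-18 J.
v = √(2K/m) = √(2·6.69×10^-18/1.67×10^-27) = 8.95×10^4 m/s.
r = mv/(qB) = (1.67×10^-27)(8.95×10^4) / [(1×1.60×10^-19)(0.0392)] = 0.0238 m.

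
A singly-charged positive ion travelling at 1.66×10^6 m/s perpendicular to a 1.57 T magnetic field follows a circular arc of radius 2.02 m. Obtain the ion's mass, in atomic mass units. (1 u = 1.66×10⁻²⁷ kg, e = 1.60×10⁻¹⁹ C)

qvB = mv²/r ⇒ m = qBr/v.
m = (1×1.60×10^-19)(1.57)(2.02) / (1.66×10^6) = 3.06×10^-25 kg = 184 u.

m ≈ 184 u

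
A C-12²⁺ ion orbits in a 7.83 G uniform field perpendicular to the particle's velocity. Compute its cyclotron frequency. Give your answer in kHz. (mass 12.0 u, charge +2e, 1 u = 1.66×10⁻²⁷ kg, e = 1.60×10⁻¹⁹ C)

f = qB/(2πm) = (2×1.60×10^-19)(7.83×10^-4) / [2π(1.99×10^-26)] = 2000 Hz.

f ≈ 2.00 kHz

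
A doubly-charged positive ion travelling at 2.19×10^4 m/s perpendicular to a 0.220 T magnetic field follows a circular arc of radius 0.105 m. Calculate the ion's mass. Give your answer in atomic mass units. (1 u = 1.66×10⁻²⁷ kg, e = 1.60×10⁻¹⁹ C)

m ≈ 203 u

qvB = mv²/r ⇒ m = qBr/v.
m = (2×1.60×10^-19)(0.220)(0.105) / (2.19×10^4) = 3.38×10^-25 kg = 203 u.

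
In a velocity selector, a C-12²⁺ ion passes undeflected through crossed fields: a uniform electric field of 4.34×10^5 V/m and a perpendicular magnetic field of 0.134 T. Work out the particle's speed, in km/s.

For zero net force, qE = qvB, so v = E/B.
v = (4.34×10^5) / (0.134) = 3.24×10^6 m/s.

v ≈ 3240 km/s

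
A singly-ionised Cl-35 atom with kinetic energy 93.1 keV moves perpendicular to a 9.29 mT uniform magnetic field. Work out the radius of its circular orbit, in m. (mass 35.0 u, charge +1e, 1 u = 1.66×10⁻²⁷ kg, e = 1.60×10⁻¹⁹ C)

r ≈ 28.0 m

Convert the energy: K = 93.1 keV = 1.49×10^-14 J.
v = √(2K/m) = √(2·1.49×10^-14/5.81×10^-26) = 7.16×10^5 m/s.
r = mv/(qB) = (5.81×10^-26)(7.16×10^5) / [(1×1.60×10^-19)(9.29×10^-3)] = 28.0 m.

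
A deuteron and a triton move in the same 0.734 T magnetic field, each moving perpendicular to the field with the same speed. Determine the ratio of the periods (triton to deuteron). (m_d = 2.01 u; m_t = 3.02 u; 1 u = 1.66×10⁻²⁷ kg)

ratio ≈ 1.50

T = 2πm/(qB) is independent of speed, so T₂/T₁ = (m₂/q₂)/(m₁/q₁).
T_{triton}/T_{deuteron} = (5.01×10^-27/1e) / (3.34×10^-27/1e) = 1.50.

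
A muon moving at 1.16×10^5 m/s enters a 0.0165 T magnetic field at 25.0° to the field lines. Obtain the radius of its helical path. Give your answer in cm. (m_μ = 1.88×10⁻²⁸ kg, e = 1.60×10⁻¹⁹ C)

Only the perpendicular component v⊥ = v sin25.0° = 4.90×10^4 m/s is bent by the field.
r = m v⊥ /(qB) = (1.88×10^-28)(4.90×10^4) / [(1×1.60×10^-19)(0.0165)] = 3.49×10^-3 m.

r ≈ 0.349 cm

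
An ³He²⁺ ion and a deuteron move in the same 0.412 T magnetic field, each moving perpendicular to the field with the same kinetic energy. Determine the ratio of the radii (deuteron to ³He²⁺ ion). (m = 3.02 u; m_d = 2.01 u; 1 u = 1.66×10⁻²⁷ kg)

ratio ≈ 1.63

r = √(2mK)/(qB) ⇒ at equal K, r ∝ √m/q.
r_{deuteron}/r_{³He²⁺ ion} = 1.63.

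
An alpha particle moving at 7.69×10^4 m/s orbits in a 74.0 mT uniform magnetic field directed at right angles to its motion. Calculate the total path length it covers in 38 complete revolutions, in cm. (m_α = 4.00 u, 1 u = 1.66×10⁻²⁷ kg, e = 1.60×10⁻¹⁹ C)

L ≈ 515 cm

r = mv/(qB) = 0.0216 m, so one revolution covers 2πr = 0.135 m.
In 38 revolutions: L = 38·2πr = 5.15 m.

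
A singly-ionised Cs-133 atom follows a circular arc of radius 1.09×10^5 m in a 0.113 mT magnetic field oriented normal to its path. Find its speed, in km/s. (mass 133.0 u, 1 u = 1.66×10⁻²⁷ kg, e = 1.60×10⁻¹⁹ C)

v ≈ 8930 km/s

From qvB = mv²/r, v = qBr/m.
v = (1×1.60×10^-19)(1.13×10^-4)(1.09×10^5) / (2.21×10^-25) = 8.93×10^6 m/s.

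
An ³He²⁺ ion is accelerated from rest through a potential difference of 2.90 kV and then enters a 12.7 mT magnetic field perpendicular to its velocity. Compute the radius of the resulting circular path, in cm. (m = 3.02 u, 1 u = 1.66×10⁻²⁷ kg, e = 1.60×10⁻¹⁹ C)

The kinetic energy gained is K = qV = (2×1.60×10^-19)(2900) = 9.28×10^-16 J.
v = √(2K/m) = 6.08×10^5 m/s.
r = mv/(qB) = (5.01×10^-27)(6.08×10^5) / [(2×1.60×10^-19)(0.0127)] = 0.751 m.

r ≈ 75.1 cm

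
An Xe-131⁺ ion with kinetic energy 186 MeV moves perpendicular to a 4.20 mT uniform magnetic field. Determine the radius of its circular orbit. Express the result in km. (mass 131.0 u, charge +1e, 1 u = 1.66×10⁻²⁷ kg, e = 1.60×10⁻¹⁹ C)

Convert the energy: K = 186 MeV = 2.98×10^-11 J.
v = √(2K/m) = √(2·2.98×10^-11/2.17×10^-25) = 1.65×10^7 m/s.
r = mv/(qB) = (2.17×10^-25)(1.65×10^7) / [(1×1.60×10^-19)(4.20×10^-3)] = 5350 m.

r ≈ 5.35 km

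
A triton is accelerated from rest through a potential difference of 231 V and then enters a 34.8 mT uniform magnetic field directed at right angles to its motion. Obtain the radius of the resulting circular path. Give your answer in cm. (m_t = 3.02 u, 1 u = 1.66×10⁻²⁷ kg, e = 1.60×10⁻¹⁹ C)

r ≈ 10.9 cm

The kinetic energy gained is K = qV = (1×1.60×10^-19)(231) = 3.70×10^-17 J.
v = √(2K/m) = 1.21×10^5 m/s.
r = mv/(qB) = (5.01×10^-27)(1.21×10^5) / [(1×1.60×10^-19)(0.0348)] = 0.109 m.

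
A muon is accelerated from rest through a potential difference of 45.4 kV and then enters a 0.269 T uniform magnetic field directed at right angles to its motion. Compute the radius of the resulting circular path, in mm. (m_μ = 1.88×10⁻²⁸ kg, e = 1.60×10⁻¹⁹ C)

The kinetic energy gained is K = qV = (1×1.60×10^-19)(4.54×10^4) = 7.26×10^-15 J.
v = √(2K/m) = 8.79×10^6 m/s.
r = mv/(qB) = (1.88×10^-28)(8.79×10^6) / [(1×1.60×10^-19)(0.269)] = 0.0384 m.

r ≈ 38.4 mm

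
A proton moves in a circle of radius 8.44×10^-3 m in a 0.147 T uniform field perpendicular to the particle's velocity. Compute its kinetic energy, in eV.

K ≈ 73.7 eV

v = qBr/m = (1×1.60×10^-19)(0.147)(8.44×10^-3) / (1.67×10^-27) = 1.19×10^5 m/s.
K = ½mv² = 0.5·(1.67×10^-27)·(1.19×10^5)² = 1.18×10^-17 J = 73.7 eV.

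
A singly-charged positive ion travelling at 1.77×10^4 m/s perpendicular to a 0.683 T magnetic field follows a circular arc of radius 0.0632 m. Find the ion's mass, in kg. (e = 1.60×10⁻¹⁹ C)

m ≈ 3.90×10^-25 kg

qvB = mv²/r ⇒ m = qBr/v.
m = (1×1.60×10^-19)(0.683)(0.0632) / (1.77×10^4) = 3.90×10^-25 kg.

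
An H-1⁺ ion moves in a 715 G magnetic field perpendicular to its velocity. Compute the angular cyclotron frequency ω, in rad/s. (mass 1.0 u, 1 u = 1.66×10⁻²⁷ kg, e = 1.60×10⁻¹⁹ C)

ω = qB/m = (1×1.60×10^-19)(0.0715) / (1.66×10^-27) = 6.89×10^6 rad/s.

ω ≈ 6.89×10^6 rad/s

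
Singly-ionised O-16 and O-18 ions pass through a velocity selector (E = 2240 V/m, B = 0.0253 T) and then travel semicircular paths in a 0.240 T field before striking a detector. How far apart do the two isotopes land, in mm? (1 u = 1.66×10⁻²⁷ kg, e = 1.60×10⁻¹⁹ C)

Δd ≈ 15.3 mm

Both emerge at v = E/B₁ = 8.85×10^4 m/s.
r = mv/(qB₂), so r₁ = 0.06124 m and r₂ = 0.06889 m, giving Δr = 7.65×10^-3 m.
After a semicircle each ion lands a diameter 2r from the entry slit, so the separation is 2Δr = 0.0153 m.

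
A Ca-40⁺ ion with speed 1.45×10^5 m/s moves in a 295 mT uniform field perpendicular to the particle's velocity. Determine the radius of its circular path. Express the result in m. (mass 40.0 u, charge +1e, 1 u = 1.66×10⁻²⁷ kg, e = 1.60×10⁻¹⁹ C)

r ≈ 0.204 m

The magnetic force provides the centripetal force: qvB = mv²/r, so r = mv/(qB).
r = (6.64×10^-26 kg)(1.45×10^5 m/s) / [(1×1.60×10^-19 C)(0.295 T)] = 0.204 m.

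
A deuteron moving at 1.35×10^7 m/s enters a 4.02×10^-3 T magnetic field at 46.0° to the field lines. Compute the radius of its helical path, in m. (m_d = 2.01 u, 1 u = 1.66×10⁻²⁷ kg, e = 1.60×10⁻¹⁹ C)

r ≈ 50.4 m

Only the perpendicular component v⊥ = v sin46.0° = 9.71×10^6 m/s is bent by the field.
r = m v⊥ /(qB) = (3.34×10^-27)(9.71×10^6) / [(1×1.60×10^-19)(4.02×10^-3)] = 50.4 m.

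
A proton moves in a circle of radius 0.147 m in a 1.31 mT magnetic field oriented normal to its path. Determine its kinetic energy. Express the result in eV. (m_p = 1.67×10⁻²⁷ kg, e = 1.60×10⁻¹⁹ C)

K ≈ 1.78 eV

v = qBr/m = (1×1.60×10^-19)(1.31×10^-3)(0.147) / (1.67×10^-27) = 1.84×10^4 m/s.
K = ½mv² = 0.5·(1.67×10^-27)·(1.84×10^4)² = 2.84×10^-19 J = 1.78 eV.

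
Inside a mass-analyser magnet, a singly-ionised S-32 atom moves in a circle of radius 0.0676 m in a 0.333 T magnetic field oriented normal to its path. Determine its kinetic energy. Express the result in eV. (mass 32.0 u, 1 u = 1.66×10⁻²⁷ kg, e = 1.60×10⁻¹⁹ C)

K ≈ 763 eV

v = qBr/m = (1×1.60×10^-19)(0.333)(0.0676) / (5.31×10^-26) = 6.78×10^4 m/s.
K = ½mv² = 0.5·(5.31×10^-26)·(6.78×10^4)² = 1.22×10^-16 J = 763 eV.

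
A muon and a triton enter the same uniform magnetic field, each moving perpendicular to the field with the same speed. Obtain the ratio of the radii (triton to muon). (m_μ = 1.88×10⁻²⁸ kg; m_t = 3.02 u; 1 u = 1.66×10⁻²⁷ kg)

r = mv/(qB) ⇒ at equal v, r ∝ m/q.
r_{triton}/r_{muon} = 26.7.

ratio ≈ 26.7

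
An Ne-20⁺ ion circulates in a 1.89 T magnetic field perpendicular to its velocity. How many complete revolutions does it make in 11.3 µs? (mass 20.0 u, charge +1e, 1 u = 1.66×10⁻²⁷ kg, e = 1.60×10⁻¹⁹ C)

T = 2πm/(qB) = 2π(3.32×10^-26) / [(1×1.60×10^-19)(1.89)] = 6.8982×10^-7 s.
N = t/T = 1.13×10^-5 / 6.8982×10^-7 ≈ 16.38, so 16 complete revolutions.

N = 16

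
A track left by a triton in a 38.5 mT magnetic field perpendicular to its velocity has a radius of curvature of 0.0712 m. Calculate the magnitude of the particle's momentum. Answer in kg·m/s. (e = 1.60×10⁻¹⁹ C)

Since qvB = mv²/r, the momentum p = mv = qBr.
p = (1×1.60×10^-19)(0.0385)(0.0712) = 4.39×10^-22 kg·m/s.

p ≈ 4.39×10^-22 kg·m/s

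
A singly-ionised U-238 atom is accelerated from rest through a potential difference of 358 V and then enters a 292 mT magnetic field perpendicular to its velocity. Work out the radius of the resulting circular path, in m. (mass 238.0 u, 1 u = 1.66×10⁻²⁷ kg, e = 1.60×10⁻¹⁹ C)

The kinetic energy gained is K = qV = (1×1.60×10^-19)(358) = 5.73×10^-17 J.
v = √(2K/m) = 1.70×10^4 m/s.
r = mv/(qB) = (3.95×10^-25)(1.70×10^4) / [(1×1.60×10^-19)(0.292)] = 0.144 m.

r ≈ 0.144 m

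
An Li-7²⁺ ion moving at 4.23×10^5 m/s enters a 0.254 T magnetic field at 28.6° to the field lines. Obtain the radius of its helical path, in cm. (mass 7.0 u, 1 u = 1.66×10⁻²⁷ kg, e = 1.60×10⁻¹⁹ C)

Only the perpendicular component v⊥ = v sin28.6° = 2.02×10^5 m/s is bent by the field.
r = m v⊥ /(qB) = (1.16×10^-26)(2.02×10^5) / [(2×1.60×10^-19)(0.254)] = 0.0289 m.

r ≈ 2.89 cm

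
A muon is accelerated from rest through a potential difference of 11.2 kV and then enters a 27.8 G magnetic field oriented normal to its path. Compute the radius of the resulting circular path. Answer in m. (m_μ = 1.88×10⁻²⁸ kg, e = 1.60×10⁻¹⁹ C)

r ≈ 1.85 m

The kinetic energy gained is K = qV = (1×1.60×10^-19)(1.12×10^4) = 1.79×10^-15 J.
v = √(2K/m) = 4.37×10^6 m/s.
r = mv/(qB) = (1.88×10^-28)(4.37×10^6) / [(1×1.60×10^-19)(2.78×10^-3)] = 1.85 m.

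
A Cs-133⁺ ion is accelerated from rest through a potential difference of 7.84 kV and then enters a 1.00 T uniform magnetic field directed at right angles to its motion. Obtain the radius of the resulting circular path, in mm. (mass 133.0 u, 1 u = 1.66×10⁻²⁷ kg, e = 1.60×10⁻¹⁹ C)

r ≈ 147 mm

The kinetic energy gained is K = qV = (1×1.60×10^-19)(7840) = 1.25×10^-15 J.
v = √(2K/m) = 1.07×10^5 m/s.
r = mv/(qB) = (2.21×10^-25)(1.07×10^5) / [(1×1.60×10^-19)(1.00)] = 0.147 m.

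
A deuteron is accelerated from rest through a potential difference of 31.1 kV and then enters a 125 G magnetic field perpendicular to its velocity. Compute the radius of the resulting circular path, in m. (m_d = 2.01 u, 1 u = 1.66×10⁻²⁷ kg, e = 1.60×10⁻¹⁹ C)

r ≈ 2.88 m

The kinetic energy gained is K = qV = (1×1.60×10^-19)(3.11×10^4) = 4.98×10^-15 J.
v = √(2K/m) = 1.73×10^6 m/s.
r = mv/(qB) = (3.34×10^-27)(1.73×10^6) / [(1×1.60×10^-19)(0.0125)] = 2.88 m.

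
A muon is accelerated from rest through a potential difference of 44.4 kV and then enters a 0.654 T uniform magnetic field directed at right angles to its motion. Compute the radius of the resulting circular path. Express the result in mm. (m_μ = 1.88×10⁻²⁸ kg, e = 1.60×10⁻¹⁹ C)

r ≈ 15.6 mm

The kinetic energy gained is K = qV = (1×1.60×10^-19)(4.44×10^4) = 7.10×10^-15 J.
v = √(2K/m) = 8.69×10^6 m/s.
r = mv/(qB) = (1.88×10^-28)(8.69×10^6) / [(1×1.60×10^-19)(0.654)] = 0.0156 m.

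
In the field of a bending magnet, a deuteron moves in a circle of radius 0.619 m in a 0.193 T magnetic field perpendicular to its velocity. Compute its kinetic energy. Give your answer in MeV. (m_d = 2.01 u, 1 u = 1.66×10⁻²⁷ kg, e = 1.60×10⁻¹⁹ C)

v = qBr/m = (1×1.60×10^-19)(0.193)(0.619) / (3.34×10^-27) = 5.73×10^6 m/s.
K = ½mv² = 0.5·(3.34×10^-27)·(5.73×10^6)² = 5.48×10^-14 J = 0.342 MeV.

K ≈ 0.342 MeV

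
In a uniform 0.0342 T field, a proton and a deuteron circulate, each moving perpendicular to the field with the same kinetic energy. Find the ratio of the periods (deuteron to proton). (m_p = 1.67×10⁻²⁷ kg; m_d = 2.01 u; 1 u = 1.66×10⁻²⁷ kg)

ratio ≈ 2.00

T = 2πm/(qB) is independent of speed, so T₂/T₁ = (m₂/q₂)/(m₁/q₁).
T_{deuteron}/T_{proton} = (3.34×10^-27/1e) / (1.67×10^-27/1e) = 2.00.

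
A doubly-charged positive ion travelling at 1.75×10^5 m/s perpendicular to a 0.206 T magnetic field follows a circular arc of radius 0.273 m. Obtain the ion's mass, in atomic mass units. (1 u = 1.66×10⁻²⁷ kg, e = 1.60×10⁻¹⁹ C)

m ≈ 61.9 u

qvB = mv²/r ⇒ m = qBr/v.
m = (2×1.60×10^-19)(0.206)(0.273) / (1.75×10^5) = 1.03×10^-25 kg = 61.9 u.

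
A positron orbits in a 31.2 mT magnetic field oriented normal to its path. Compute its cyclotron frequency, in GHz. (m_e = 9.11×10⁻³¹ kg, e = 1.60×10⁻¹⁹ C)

f ≈ 0.872 GHz

f = qB/(2πm) = (1×1.60×10^-19)(0.0312) / [2π(9.11×10^-31)] = 8.72×10^8 Hz.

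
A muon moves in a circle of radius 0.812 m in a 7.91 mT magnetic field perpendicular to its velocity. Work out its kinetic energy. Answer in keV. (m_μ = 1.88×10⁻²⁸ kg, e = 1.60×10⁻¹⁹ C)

K ≈ 17.6 keV

v = qBr/m = (1×1.60×10^-19)(7.91×10^-3)(0.812) / (1.88×10^-28) = 5.47×10^6 m/s.
K = ½mv² = 0.5·(1.88×10^-28)·(5.47×10^6)² = 2.81×10^-15 J = 17.6 keV.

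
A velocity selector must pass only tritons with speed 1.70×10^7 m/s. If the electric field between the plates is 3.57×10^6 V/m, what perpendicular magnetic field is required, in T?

qE = qvB ⇒ B = E/v = (3.57×10^6) / (1.70×10^7) = 0.210 T.

B ≈ 0.210 T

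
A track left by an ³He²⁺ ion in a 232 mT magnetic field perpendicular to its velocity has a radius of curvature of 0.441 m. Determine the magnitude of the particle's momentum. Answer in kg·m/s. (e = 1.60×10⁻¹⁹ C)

p ≈ 3.27×10^-20 kg·m/s

Since qvB = mv²/r, the momentum p = mv = qBr.
p = (2×1.60×10^-19)(0.232)(0.441) = 3.27×10^-20 kg·m/s.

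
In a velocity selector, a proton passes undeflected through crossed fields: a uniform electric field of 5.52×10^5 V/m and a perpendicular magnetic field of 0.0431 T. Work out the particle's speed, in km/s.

v ≈ 12800 km/s

For zero net force, qE = qvB, so v = E/B.
v = (5.52×10^5) / (0.0431) = 1.28×10^7 m/s.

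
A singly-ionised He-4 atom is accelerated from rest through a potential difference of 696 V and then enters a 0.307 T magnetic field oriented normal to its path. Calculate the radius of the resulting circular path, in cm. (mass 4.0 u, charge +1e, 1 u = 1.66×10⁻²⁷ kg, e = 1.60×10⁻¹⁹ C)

r ≈ 2.48 cm

The kinetic energy gained is K = qV = (1×1.60×10^-19)(696) = 1.11×10^-16 J.
v = √(2K/m) = 1.83×10^5 m/s.
r = mv/(qB) = (6.64×10^-27)(1.83×10^5) / [(1×1.60×10^-19)(0.307)] = 0.0248 m.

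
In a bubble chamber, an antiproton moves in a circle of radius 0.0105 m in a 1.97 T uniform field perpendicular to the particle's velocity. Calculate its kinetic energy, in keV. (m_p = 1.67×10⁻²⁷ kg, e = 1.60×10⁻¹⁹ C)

K ≈ 20.5 keV

v = qBr/m = (1×1.60×10^-19)(1.97)(0.0105) / (1.67×10^-27) = 1.98×10^6 m/s.
K = ½mv² = 0.5·(1.67×10^-27)·(1.98×10^6)² = 3.28×10^-15 J = 20.5 keV.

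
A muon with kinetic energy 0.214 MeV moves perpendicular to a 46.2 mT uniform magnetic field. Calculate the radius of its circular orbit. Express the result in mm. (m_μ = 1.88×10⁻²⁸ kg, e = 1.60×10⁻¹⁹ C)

Convert the energy: K = 0.214 MeV = 3.42×10^-14 J.
v = √(2K/m) = √(2·3.42×10^-14/1.88×10^-28) = 1.91×10^7 m/s.
r = mv/(qB) = (1.88×10^-28)(1.91×10^7) / [(1×1.60×10^-19)(0.0462)] = 0.485 m.

r ≈ 485 mm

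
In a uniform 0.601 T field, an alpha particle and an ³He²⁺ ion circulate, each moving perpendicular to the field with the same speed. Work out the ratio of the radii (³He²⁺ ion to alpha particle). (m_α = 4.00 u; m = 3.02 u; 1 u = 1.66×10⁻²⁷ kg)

r = mv/(qB) ⇒ at equal v, r ∝ m/q.
r_{³He²⁺ ion}/r_{alpha particle} = 0.755.

ratio ≈ 0.755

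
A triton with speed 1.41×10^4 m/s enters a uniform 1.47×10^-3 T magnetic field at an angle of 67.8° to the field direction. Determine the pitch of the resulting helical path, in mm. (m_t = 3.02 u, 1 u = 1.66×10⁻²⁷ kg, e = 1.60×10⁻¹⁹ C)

The velocity component along B is v∥ = v cos67.8° = 5330 m/s.
The cyclotron period T = 2πm/(qB) = 1.34×10^-4 s is set by m, q, B alone.
Pitch = v∥·T = (5330)(1.34×10^-4) = 0.713 m.

pitch ≈ 713 mm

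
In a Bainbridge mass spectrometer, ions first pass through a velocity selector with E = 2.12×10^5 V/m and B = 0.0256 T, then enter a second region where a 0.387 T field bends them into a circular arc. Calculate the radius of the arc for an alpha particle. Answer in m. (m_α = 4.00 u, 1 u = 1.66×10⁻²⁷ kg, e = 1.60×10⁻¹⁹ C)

r ≈ 0.444 m

The selector passes v = E/B = 2.12×10^5/0.0256 = 8.28×10^6 m/s.
In the deflection region, r = mv/(qB₂) = (6.64×10^-27)(8.28×10^6) / [(2×1.60×10^-19)(0.387)] = 0.444 m.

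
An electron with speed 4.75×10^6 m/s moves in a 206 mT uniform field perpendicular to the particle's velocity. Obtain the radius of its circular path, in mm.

The magnetic force provides the centripetal force: qvB = mv²/r, so r = mv/(qB).
r = (9.11×10^-31 kg)(4.75×10^6 m/s) / [(1×1.60×10^-19 C)(0.206 T)] = 1.31×10^-4 m.

r ≈ 0.131 mm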